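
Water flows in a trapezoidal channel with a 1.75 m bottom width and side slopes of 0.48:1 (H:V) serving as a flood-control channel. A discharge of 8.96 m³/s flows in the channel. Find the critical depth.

At critical depth, Q² T / (g A³) = 1, i.e. A³/T = Q²/g = 8.96²/9.81 = 8.184.
Try y = 1.06 m: A³/T = 4.96 — too small.
Try y = 1.37 m: A³/T = 11.71 — too large.
Try y = 1.23 m: A³/T = 8.14 — close enough.

y_c = 1.23 m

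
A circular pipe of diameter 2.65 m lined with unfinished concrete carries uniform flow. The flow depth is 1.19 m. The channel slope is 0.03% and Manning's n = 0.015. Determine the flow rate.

For a circular section of diameter D = 2.65 m at depth y = 1.19 m, the central angle is θ = 2 arccos(1 − 2y/D) = 2.937 rad. Then A = (D²/8)(θ − sin θ) = 2.401 m² and P = Dθ/2 = 3.892 m.
Hydraulic radius R = A/P = 2.401/3.892 = 0.6168 m.
Manning's equation: Q = (1/n) A R^(2/3) S^(1/2) = (1/0.015) × 2.401 × 0.6168^(2/3) × 0.0003^(1/2) = 2.01 m³/s.

Q = 2.01 m³/s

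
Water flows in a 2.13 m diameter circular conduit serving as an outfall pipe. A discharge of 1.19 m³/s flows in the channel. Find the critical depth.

At critical depth, Q² T / (g A³) = 1, i.e. A³/T = Q²/g = 1.19²/9.81 = 0.1444.
Trying y = 0.351 m: A³/T = 0.03583 — too small.
Trying y = 0.501 m: A³/T = 0.1445 — matches.

y_c = 0.501 m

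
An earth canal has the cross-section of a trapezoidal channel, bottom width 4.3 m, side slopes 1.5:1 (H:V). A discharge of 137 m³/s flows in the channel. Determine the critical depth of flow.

At critical depth, Q² T / (g A³) = 1, i.e. A³/T = Q²/g = 137²/9.81 = 1913.
Try y = 3.84 m: A³/T = 3644 — high.
Try y = 2.56 m: A³/T = 755.3 — low.
Try y = 3.26 m: A³/T = 1910 — ≈ 1913.

y_c = 3.26 m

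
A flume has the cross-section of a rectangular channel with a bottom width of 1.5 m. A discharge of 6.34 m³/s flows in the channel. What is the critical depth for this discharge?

y_c = 1.22 m

For a rectangular channel, critical depth y_c = (q²/g)^(1/3) where q = Q/b = 6.34/1.5 = 4.227 m²/s.
So y_c = (4.227²/9.81)^(1/3) = 1.22 m.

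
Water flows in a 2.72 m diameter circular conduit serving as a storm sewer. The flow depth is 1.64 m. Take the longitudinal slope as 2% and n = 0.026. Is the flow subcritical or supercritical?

For a circular section of diameter D = 2.72 m at depth y = 1.64 m, the central angle is θ = 2 arccos(1 − 2y/D) = 3.556 rad. Then A = (D²/8)(θ − sin θ) = 3.662 m² and P = Dθ/2 = 4.837 m.
Hydraulic radius R = A/P = 3.662/4.837 = 0.757 m.
V = (1/n) R^(2/3) √S = (1/0.026) × 0.757^(2/3) × √0.02 = 4.518 m/s. Hydraulic depth D_h = A/T = 3.662/2.662 = 1.376 m.
Froude number Fr = V/√(g·D_h) = 4.518/√(9.81×1.376) = 1.23, which is greater than 1, so the flow is supercritical.

supercritical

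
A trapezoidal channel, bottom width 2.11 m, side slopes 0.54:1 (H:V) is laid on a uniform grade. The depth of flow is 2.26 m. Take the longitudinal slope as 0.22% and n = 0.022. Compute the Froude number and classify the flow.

subcritical

With bottom width b = 2.11 m and side slope z = 0.54: A = (b + zy)y = (2.11 + 0.54×2.26)×2.26 = 7.527 m²; P = b + 2y√(1+z²) = 2.11 + 2×2.26×1.136 = 7.247 m.
Hydraulic radius R = A/P = 7.527/7.247 = 1.039 m.
V = (1/n) R^(2/3) √S = (1/0.022) × 1.039^(2/3) × √0.0022 = 2.187 m/s. Hydraulic depth D_h = A/T = 7.527/4.551 = 1.654 m.
Froude number Fr = V/√(g·D_h) = 2.187/√(9.81×1.654) = 0.543, which is less than 1, so the flow is subcritical.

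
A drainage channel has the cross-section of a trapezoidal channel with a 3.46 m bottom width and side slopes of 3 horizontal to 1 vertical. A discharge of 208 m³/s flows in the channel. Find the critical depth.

y_c = 3.44 m

At critical depth, Q² T / (g A³) = 1, i.e. A³/T = Q²/g = 208²/9.81 = 4410.
Try y = 3.76 m: A³/T = 6543 — too large.
Try y = 2.64 m: A³/T = 1405 — too small.
Try y = 3.44 m: A³/T = 4420 — matches.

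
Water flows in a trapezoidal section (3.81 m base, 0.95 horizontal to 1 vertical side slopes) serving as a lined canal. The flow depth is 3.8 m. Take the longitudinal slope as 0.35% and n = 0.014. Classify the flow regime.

With bottom width b = 3.81 m and side slope z = 0.95: A = (b + zy)y = (3.81 + 0.95×3.8)×3.8 = 28.2 m²; P = b + 2y√(1+z²) = 3.81 + 2×3.8×1.379 = 14.29 m.
Hydraulic radius R = A/P = 28.2/14.29 = 1.973 m.
V = (1/n) R^(2/3) √S = (1/0.014) × 1.973^(2/3) × √0.0035 = 6.647 m/s. Hydraulic depth D_h = A/T = 28.2/11.03 = 2.556 m.
Froude number Fr = V/√(g·D_h) = 6.647/√(9.81×2.556) = 1.33, which is greater than 1, so the flow is supercritical.

supercritical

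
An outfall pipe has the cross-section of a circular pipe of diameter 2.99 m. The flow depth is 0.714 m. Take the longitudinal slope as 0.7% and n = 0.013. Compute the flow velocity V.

For a circular section of diameter D = 2.99 m at depth y = 0.714 m, the central angle is θ = 2 arccos(1 − 2y/D) = 2.042 rad. Then A = (D²/8)(θ − sin θ) = 1.287 m² and P = Dθ/2 = 3.053 m.
Hydraulic radius R = A/P = 1.287/3.053 = 0.4214 m.
From Manning's equation, V = (1/n) R^(2/3) S^(1/2) = (1/0.013) × 0.4214^(2/3) × 0.007^(1/2) = 3.62 m/s.

V = 3.62 m/s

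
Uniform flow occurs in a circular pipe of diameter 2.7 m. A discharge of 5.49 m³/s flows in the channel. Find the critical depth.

y_c = 1.03 m

At critical depth, Q² T / (g A³) = 1, i.e. A³/T = Q²/g = 5.49²/9.81 = 3.072.
At y = 1.27 m: A³/T = 6.88 — over.
At y = 0.838 m: A³/T = 1.39 — short.
At y = 1.03 m: A³/T = 3.082 — matches.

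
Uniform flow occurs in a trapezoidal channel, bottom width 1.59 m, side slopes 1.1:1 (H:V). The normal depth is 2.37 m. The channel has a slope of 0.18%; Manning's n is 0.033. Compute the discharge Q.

With bottom width b = 1.59 m and side slope z = 1.1: A = (b + zy)y = (1.59 + 1.1×2.37)×2.37 = 9.947 m²; P = b + 2y√(1+z²) = 1.59 + 2×2.37×1.487 = 8.637 m.
Hydraulic radius R = A/P = 9.947/8.637 = 1.152 m.
Manning's equation: Q = (1/n) A R^(2/3) S^(1/2) = (1/0.033) × 9.947 × 1.152^(2/3) × 0.0018^(1/2) = 14.1 m³/s.

Q = 14.1 m³/s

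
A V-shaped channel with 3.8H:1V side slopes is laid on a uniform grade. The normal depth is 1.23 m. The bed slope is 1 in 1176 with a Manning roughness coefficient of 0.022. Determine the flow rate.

Q = 5.39 m³/s

For a triangular section with side slope z = 3.8: A = zy² = 3.8×1.23² = 5.749 m²; P = 2y√(1+z²) = 2×1.23×3.929 = 9.666 m.
Hydraulic radius R = A/P = 5.749/9.666 = 0.5948 m.
Manning's equation: Q = (1/n) A R^(2/3) S^(1/2) = (1/0.022) × 5.749 × 0.5948^(2/3) × 0.0008503^(1/2) = 5.39 m³/s.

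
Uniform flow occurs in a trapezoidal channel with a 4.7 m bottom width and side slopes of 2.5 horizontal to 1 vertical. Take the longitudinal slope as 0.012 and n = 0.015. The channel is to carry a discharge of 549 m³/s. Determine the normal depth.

y_n = 3.51 m

Manning's equation rearranged: A R^(2/3) = nQ / (1·√S) = 0.015 × 549 / (√0.012) = 75.17.
Trying y = 3.9 m: A R^(2/3) = 95.11 — high.
Trying y = 2.56 m: A R^(2/3) = 37.85 — low.
Trying y = 3.51 m: A R^(2/3) = 75.18 — close enough.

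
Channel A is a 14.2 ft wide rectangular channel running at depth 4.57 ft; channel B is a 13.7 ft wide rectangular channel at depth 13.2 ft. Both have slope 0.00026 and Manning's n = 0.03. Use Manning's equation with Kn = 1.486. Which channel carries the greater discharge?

Channel A: Flow area A = b·y = 14.2 × 4.57 = 64.89 ft². Wetted perimeter P = b + 2y = 14.2 + 2×4.57 = 23.34 ft. Hydraulic radius R = A/P = 64.89/23.34 = 2.78 ft. Q_A = (1.486/0.03)·64.89·2.78^(2/3)·√0.00026 = 102.5 ft³/s.
Channel B: Flow area A = b·y = 13.7 × 13.2 = 180.8 ft². Wetted perimeter P = b + 2y = 13.7 + 2×13.2 = 40.1 ft. Hydraulic radius R = A/P = 180.8/40.1 = 4.51 ft. Q_B = (1.486/0.03)·180.8·4.51^(2/3)·√0.00026 = 394.3 ft³/s.
Q_A = 102.5 ft³/s vs Q_B = 394.3 ft³/s, so channel B carries more.

channel B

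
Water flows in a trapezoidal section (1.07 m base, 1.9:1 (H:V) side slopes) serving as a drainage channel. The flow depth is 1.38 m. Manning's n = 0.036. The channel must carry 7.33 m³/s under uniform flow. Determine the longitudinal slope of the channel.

With bottom width b = 1.07 m and side slope z = 1.9: A = (b + zy)y = (1.07 + 1.9×1.38)×1.38 = 5.095 m²; P = b + 2y√(1+z²) = 1.07 + 2×1.38×2.147 = 6.996 m.
Hydraulic radius R = A/P = 5.095/6.996 = 0.7283 m.
From Manning's equation, S = [nQ / (1 A R^(2/3))]² = [0.036 × 7.33 / (1 × 5.095 × 0.7283^(2/3))]² = 0.00409.

S = 0.00409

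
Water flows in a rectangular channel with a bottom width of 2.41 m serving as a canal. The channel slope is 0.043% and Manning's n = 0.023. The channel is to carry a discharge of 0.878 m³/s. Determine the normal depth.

Manning's equation rearranged: A R^(2/3) = nQ / (1·√S) = 0.023 × 0.878 / (√0.00043) = 0.9738.
Trying y = 0.814 m: A R^(2/3) = 1.212 — high.
Trying y = 0.697 m: A R^(2/3) = 0.9741 — matches.

y_n = 0.697 m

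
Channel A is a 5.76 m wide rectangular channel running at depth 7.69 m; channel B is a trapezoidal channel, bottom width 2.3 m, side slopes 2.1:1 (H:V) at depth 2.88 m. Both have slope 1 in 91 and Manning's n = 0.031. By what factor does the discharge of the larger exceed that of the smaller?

2.27

Channel A: Flow area A = b·y = 5.76 × 7.69 = 44.29 m². Wetted perimeter P = b + 2y = 5.76 + 2×7.69 = 21.14 m. Hydraulic radius R = A/P = 44.29/21.14 = 2.095 m. Q_A = (1/0.031)·44.29·2.095^(2/3)·√0.01099 = 245.3 m³/s.
Channel B: With bottom width b = 2.3 m and side slope z = 2.1: A = (b + zy)y = (2.3 + 2.1×2.88)×2.88 = 24.04 m²; P = b + 2y√(1+z²) = 2.3 + 2×2.88×2.326 = 15.7 m. Hydraulic radius R = A/P = 24.04/15.7 = 1.532 m. Q_B = (1/0.031)·24.04·1.532^(2/3)·√0.01099 = 108 m³/s.
The larger discharge is 245.3 m³/s and the smaller is 108 m³/s; the ratio is 2.27.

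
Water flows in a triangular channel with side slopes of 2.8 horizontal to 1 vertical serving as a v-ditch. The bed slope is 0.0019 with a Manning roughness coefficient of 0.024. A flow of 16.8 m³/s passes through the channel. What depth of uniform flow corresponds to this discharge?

Manning's equation rearranged: A R^(2/3) = nQ / (1·√S) = 0.024 × 16.8 / (√0.0019) = 9.25.
Trying y = 2.4 m: A R^(2/3) = 17.5 — too large.
Trying y = 1.89 m: A R^(2/3) = 9.254 — ≈ 9.25.

y_n = 1.89 m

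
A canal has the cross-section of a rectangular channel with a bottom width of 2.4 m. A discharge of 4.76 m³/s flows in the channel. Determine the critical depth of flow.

y_c = 0.737 m

For a rectangular channel, critical depth y_c = (q²/g)^(1/3) where q = Q/b = 4.76/2.4 = 1.983 m²/s.
So y_c = (1.983²/9.81)^(1/3) = 0.737 m.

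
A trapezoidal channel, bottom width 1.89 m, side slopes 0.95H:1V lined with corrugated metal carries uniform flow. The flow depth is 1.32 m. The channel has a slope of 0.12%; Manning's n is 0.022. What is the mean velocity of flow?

With bottom width b = 1.89 m and side slope z = 0.95: A = (b + zy)y = (1.89 + 0.95×1.32)×1.32 = 4.15 m²; P = b + 2y√(1+z²) = 1.89 + 2×1.32×1.379 = 5.531 m.
Hydraulic radius R = A/P = 4.15/5.531 = 0.7503 m.
From Manning's equation, V = (1/n) R^(2/3) S^(1/2) = (1/0.022) × 0.7503^(2/3) × 0.0012^(1/2) = 1.3 m/s.

V = 1.3 m/s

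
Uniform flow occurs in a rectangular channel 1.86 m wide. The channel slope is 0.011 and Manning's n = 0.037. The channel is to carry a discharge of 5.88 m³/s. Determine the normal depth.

y_n = 1.59 m

Manning's equation rearranged: A R^(2/3) = nQ / (1·√S) = 0.037 × 5.88 / (√0.011) = 2.074.
At y = 1.21 m: A R^(2/3) = 1.466 — short.
At y = 1.98 m: A R^(2/3) = 2.714 — over.
At y = 1.59 m: A R^(2/3) = 2.073 — ≈ 2.074.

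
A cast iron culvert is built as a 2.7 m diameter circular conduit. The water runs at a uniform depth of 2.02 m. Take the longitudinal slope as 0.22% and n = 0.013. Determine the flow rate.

Q = 14.5 m³/s

For a circular section of diameter D = 2.7 m at depth y = 2.02 m, the central angle is θ = 2 arccos(1 − 2y/D) = 4.18 rad. Then A = (D²/8)(θ − sin θ) = 4.594 m² and P = Dθ/2 = 5.643 m.
Hydraulic radius R = A/P = 4.594/5.643 = 0.8141 m.
Manning's equation: Q = (1/n) A R^(2/3) S^(1/2) = (1/0.013) × 4.594 × 0.8141^(2/3) × 0.0022^(1/2) = 14.5 m³/s.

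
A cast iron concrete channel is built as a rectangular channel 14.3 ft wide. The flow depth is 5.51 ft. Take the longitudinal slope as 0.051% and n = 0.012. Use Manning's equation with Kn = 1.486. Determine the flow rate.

Flow area A = b·y = 14.3 × 5.51 = 78.79 ft². Wetted perimeter P = b + 2y = 14.3 + 2×5.51 = 25.32 ft.
Hydraulic radius R = A/P = 78.79/25.32 = 3.112 ft.
Manning's equation: Q = (1.486/n) A R^(2/3) S^(1/2) = (1.486/0.012) × 78.79 × 3.112^(2/3) × 0.00051^(1/2) = 470 ft³/s.

Q = 470 ft³/s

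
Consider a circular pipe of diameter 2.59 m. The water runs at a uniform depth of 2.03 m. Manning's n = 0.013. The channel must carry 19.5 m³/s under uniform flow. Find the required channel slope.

S = 0.00451

For a circular section of diameter D = 2.59 m at depth y = 2.03 m, the central angle is θ = 2 arccos(1 − 2y/D) = 4.349 rad. Then A = (D²/8)(θ − sin θ) = 4.43 m² and P = Dθ/2 = 5.632 m.
Hydraulic radius R = A/P = 4.43/5.632 = 0.7867 m.
From Manning's equation, S = [nQ / (1 A R^(2/3))]² = [0.013 × 19.5 / (1 × 4.43 × 0.7867^(2/3))]² = 0.00451.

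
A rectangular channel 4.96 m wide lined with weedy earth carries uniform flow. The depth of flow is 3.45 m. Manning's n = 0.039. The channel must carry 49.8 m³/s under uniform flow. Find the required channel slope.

Flow area A = b·y = 4.96 × 3.45 = 17.11 m². Wetted perimeter P = b + 2y = 4.96 + 2×3.45 = 11.86 m.
Hydraulic radius R = A/P = 17.11/11.86 = 1.443 m.
From Manning's equation, S = [nQ / (1 A R^(2/3))]² = [0.039 × 49.8 / (1 × 17.11 × 1.443^(2/3))]² = 0.0079.

S = 0.0079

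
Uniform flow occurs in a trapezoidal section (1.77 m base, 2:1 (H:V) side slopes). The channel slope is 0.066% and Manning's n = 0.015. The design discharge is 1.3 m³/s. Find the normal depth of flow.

y_n = 0.529 m

Manning's equation rearranged: A R^(2/3) = nQ / (1·√S) = 0.015 × 1.3 / (√0.00066) = 0.759.
Try y = 0.662 m: A R^(2/3) = 1.172 — high.
Try y = 0.389 m: A R^(2/3) = 0.4266 — low.
Try y = 0.529 m: A R^(2/3) = 0.7595 — ≈ 0.759.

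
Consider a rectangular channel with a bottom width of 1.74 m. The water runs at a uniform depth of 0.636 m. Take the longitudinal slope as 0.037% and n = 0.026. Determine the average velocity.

V = 0.38 m/s

Flow area A = b·y = 1.74 × 0.636 = 1.107 m². Wetted perimeter P = b + 2y = 1.74 + 2×0.636 = 3.012 m.
Hydraulic radius R = A/P = 1.107/3.012 = 0.3674 m.
From Manning's equation, V = (1/n) R^(2/3) S^(1/2) = (1/0.026) × 0.3674^(2/3) × 0.00037^(1/2) = 0.38 m/s.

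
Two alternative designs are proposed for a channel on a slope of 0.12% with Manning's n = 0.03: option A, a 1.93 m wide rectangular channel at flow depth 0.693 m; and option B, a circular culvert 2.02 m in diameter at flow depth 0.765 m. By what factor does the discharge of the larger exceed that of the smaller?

Channel A: Flow area A = b·y = 1.93 × 0.693 = 1.337 m². Wetted perimeter P = b + 2y = 1.93 + 2×0.693 = 3.316 m. Hydraulic radius R = A/P = 1.337/3.316 = 0.4033 m. Q_A = (1/0.03)·1.337·0.4033^(2/3)·√0.0012 = 0.8431 m³/s.
Channel B: For a circular section of diameter D = 2.02 m at depth y = 0.765 m, the central angle is θ = 2 arccos(1 − 2y/D) = 2.652 rad. Then A = (D²/8)(θ − sin θ) = 1.112 m² and P = Dθ/2 = 2.678 m. Hydraulic radius R = A/P = 1.112/2.678 = 0.4154 m. Q_B = (1/0.03)·1.112·0.4154^(2/3)·√0.0012 = 0.715 m³/s.
The larger discharge is 0.8431 m³/s and the smaller is 0.715 m³/s; the ratio is 1.18.

1.18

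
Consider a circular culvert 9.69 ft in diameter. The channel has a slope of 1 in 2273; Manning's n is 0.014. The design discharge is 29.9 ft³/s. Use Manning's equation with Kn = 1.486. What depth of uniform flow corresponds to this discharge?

Manning's equation rearranged: A R^(2/3) = nQ / (1.486·√S) = 0.014 × 29.9 / (1.486 × √0.0004399) = 13.43.
Trying y = 1.79 ft: A R^(2/3) = 9.913 — low.
Trying y = 2.6 ft: A R^(2/3) = 20.95 — high.
Trying y = 2.08 ft: A R^(2/3) = 13.44 — ≈ 13.43.

y_n = 2.08 ft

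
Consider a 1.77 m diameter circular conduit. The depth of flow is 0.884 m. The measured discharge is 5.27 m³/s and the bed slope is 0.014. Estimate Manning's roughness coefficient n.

For a circular section of diameter D = 1.77 m at depth y = 0.884 m, the central angle is θ = 2 arccos(1 − 2y/D) = 3.139 rad. Then A = (D²/8)(θ − sin θ) = 1.229 m² and P = Dθ/2 = 2.778 m.
Hydraulic radius R = A/P = 1.229/2.778 = 0.4422 m.
Rearranging Manning's equation: n = (1/Q) A R^(2/3) S^(1/2) = (1/5.27) × 1.229 × 0.4422^(2/3) × √0.014 = 0.016.

n = 0.016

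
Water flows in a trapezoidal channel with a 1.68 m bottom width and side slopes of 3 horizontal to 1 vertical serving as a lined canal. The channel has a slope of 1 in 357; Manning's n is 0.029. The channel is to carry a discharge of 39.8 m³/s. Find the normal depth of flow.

Manning's equation rearranged: A R^(2/3) = nQ / (1·√S) = 0.029 × 39.8 / (√0.002801) = 21.81.
At y = 2.59 m: A R^(2/3) = 29.97 — over.
At y = 1.73 m: A R^(2/3) = 11.42 — short.
At y = 2.27 m: A R^(2/3) = 21.78 — matches.

y_n = 2.27 m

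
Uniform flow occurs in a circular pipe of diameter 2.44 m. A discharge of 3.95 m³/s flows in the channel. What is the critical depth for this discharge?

y_c = 0.894 m

At critical depth, Q² T / (g A³) = 1, i.e. A³/T = Q²/g = 3.95²/9.81 = 1.59.
At y = 1.12 m: A³/T = 3.777 — over.
At y = 0.894 m: A³/T = 1.59 — close enough.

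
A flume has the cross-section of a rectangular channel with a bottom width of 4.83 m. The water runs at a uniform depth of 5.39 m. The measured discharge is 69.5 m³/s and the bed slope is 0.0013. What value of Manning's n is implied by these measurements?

n = 0.019

Flow area A = b·y = 4.83 × 5.39 = 26.03 m². Wetted perimeter P = b + 2y = 4.83 + 2×5.39 = 15.61 m.
Hydraulic radius R = A/P = 26.03/15.61 = 1.668 m.
Rearranging Manning's equation: n = (1/Q) A R^(2/3) S^(1/2) = (1/69.5) × 26.03 × 1.668^(2/3) × √0.0013 = 0.019.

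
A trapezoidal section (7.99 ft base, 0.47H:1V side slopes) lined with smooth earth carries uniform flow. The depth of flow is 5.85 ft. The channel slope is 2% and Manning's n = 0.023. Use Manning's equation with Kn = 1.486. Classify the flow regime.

With bottom width b = 7.99 ft and side slope z = 0.47: A = (b + zy)y = (7.99 + 0.47×5.85)×5.85 = 62.83 ft²; P = b + 2y√(1+z²) = 7.99 + 2×5.85×1.105 = 20.92 ft.
Hydraulic radius R = A/P = 62.83/20.92 = 3.003 ft.
V = (1.486/n) R^(2/3) √S = (1.486/0.023) × 3.003^(2/3) × √0.02 = 19.02 ft/s. Hydraulic depth D_h = A/T = 62.83/13.49 = 4.658 ft.
Froude number Fr = V/√(g·D_h) = 19.02/√(32.2×4.658) = 1.55, which is greater than 1, so the flow is supercritical.

supercritical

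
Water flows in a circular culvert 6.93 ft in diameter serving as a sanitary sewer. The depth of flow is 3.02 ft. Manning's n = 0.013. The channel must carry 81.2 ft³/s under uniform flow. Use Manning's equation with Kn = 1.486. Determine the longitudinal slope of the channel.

S = 0.0011

For a circular section of diameter D = 6.93 ft at depth y = 3.02 ft, the central angle is θ = 2 arccos(1 − 2y/D) = 2.884 rad. Then A = (D²/8)(θ − sin θ) = 15.78 ft² and P = Dθ/2 = 9.993 ft.
Hydraulic radius R = A/P = 15.78/9.993 = 1.579 ft.
From Manning's equation, S = [nQ / (1.486 A R^(2/3))]² = [0.013 × 81.2 / (1.486 × 15.78 × 1.579^(2/3))]² = 0.0011.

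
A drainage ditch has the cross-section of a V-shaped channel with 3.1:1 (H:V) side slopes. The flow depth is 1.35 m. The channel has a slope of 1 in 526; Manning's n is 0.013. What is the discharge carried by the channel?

For a triangular section with side slope z = 3.1: A = zy² = 3.1×1.35² = 5.65 m²; P = 2y√(1+z²) = 2×1.35×3.257 = 8.795 m.
Hydraulic radius R = A/P = 5.65/8.795 = 0.6424 m.
Manning's equation: Q = (1/n) A R^(2/3) S^(1/2) = (1/0.013) × 5.65 × 0.6424^(2/3) × 0.001901^(1/2) = 14.1 m³/s.

Q = 14.1 m³/s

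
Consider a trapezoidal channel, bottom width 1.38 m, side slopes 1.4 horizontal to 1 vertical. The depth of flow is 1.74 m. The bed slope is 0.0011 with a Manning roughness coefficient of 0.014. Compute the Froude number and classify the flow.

subcritical

With bottom width b = 1.38 m and side slope z = 1.4: A = (b + zy)y = (1.38 + 1.4×1.74)×1.74 = 6.64 m²; P = b + 2y√(1+z²) = 1.38 + 2×1.74×1.72 = 7.367 m.
Hydraulic radius R = A/P = 6.64/7.367 = 0.9013 m.
V = (1/n) R^(2/3) √S = (1/0.014) × 0.9013^(2/3) × √0.0011 = 2.21 m/s. Hydraulic depth D_h = A/T = 6.64/6.252 = 1.062 m.
Froude number Fr = V/√(g·D_h) = 2.21/√(9.81×1.062) = 0.685, which is less than 1, so the flow is subcritical.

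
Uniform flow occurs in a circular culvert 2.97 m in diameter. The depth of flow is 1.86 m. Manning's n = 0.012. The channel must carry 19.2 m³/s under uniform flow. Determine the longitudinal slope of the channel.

S = 0.0032

For a circular section of diameter D = 2.97 m at depth y = 1.86 m, the central angle is θ = 2 arccos(1 − 2y/D) = 3.652 rad. Then A = (D²/8)(θ − sin θ) = 4.566 m² and P = Dθ/2 = 5.423 m.
Hydraulic radius R = A/P = 4.566/5.423 = 0.8419 m.
From Manning's equation, S = [nQ / (1 A R^(2/3))]² = [0.012 × 19.2 / (1 × 4.566 × 0.8419^(2/3))]² = 0.0032.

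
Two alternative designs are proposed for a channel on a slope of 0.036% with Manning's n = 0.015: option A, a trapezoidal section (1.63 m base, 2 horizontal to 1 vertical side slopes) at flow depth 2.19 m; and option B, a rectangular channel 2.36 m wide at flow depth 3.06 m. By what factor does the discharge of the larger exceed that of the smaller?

Channel A: With bottom width b = 1.63 m and side slope z = 2: A = (b + zy)y = (1.63 + 2×2.19)×2.19 = 13.16 m²; P = b + 2y√(1+z²) = 1.63 + 2×2.19×2.236 = 11.42 m. Hydraulic radius R = A/P = 13.16/11.42 = 1.152 m. Q_A = (1/0.015)·13.16·1.152^(2/3)·√0.00036 = 18.3 m³/s.
Channel B: Flow area A = b·y = 2.36 × 3.06 = 7.222 m². Wetted perimeter P = b + 2y = 2.36 + 2×3.06 = 8.48 m. Hydraulic radius R = A/P = 7.222/8.48 = 0.8516 m. Q_B = (1/0.015)·7.222·0.8516^(2/3)·√0.00036 = 8.207 m³/s.
The larger discharge is 18.3 m³/s and the smaller is 8.207 m³/s; the ratio is 2.23.

2.23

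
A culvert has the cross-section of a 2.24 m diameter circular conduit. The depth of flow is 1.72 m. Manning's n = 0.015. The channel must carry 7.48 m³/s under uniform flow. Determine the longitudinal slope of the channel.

S = 0.002

For a circular section of diameter D = 2.24 m at depth y = 1.72 m, the central angle is θ = 2 arccos(1 − 2y/D) = 4.272 rad. Then A = (D²/8)(θ − sin θ) = 3.247 m² and P = Dθ/2 = 4.785 m.
Hydraulic radius R = A/P = 3.247/4.785 = 0.6786 m.
From Manning's equation, S = [nQ / (1 A R^(2/3))]² = [0.015 × 7.48 / (1 × 3.247 × 0.6786^(2/3))]² = 0.002.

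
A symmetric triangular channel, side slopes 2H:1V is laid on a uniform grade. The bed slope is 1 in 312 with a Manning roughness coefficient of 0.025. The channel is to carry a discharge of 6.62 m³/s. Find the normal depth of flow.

y_n = 1.41 m

Manning's equation rearranged: A R^(2/3) = nQ / (1·√S) = 0.025 × 6.62 / (√0.003205) = 2.923.
At y = 1.66 m: A R^(2/3) = 4.519 — too large.
At y = 1.27 m: A R^(2/3) = 2.212 — too small.
At y = 1.41 m: A R^(2/3) = 2.924 — ≈ 2.923.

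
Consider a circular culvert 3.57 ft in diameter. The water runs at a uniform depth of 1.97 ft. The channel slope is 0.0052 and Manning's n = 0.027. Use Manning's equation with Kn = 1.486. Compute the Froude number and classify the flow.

subcritical

For a circular section of diameter D = 3.57 ft at depth y = 1.97 ft, the central angle is θ = 2 arccos(1 − 2y/D) = 3.349 rad. Then A = (D²/8)(θ − sin θ) = 5.664 ft² and P = Dθ/2 = 5.978 ft.
Hydraulic radius R = A/P = 5.664/5.978 = 0.9474 ft.
V = (1.486/n) R^(2/3) √S = (1.486/0.027) × 0.9474^(2/3) × √0.0052 = 3.828 ft/s. Hydraulic depth D_h = A/T = 5.664/3.551 = 1.595 ft.
Froude number Fr = V/√(g·D_h) = 3.828/√(32.2×1.595) = 0.534, which is less than 1, so the flow is subcritical.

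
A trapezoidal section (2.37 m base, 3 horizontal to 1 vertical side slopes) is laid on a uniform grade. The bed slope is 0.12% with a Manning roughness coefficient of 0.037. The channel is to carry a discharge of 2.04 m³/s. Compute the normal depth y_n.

Manning's equation rearranged: A R^(2/3) = nQ / (1·√S) = 0.037 × 2.04 / (√0.0012) = 2.179.
At y = 0.574 m: A R^(2/3) = 1.257 — too small.
At y = 0.854 m: A R^(2/3) = 2.8 — too large.
At y = 0.756 m: A R^(2/3) = 2.18 — matches.

y_n = 0.756 m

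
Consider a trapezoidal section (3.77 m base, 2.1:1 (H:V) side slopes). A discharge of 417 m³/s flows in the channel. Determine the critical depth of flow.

y_c = 5.22 m

At critical depth, Q² T / (g A³) = 1, i.e. A³/T = Q²/g = 417²/9.81 = 17730.
Trying y = 6.49 m: A³/T = 46400 — over.
Trying y = 3.87 m: A³/T = 4874 — short.
Trying y = 5.22 m: A³/T = 17700 — matches.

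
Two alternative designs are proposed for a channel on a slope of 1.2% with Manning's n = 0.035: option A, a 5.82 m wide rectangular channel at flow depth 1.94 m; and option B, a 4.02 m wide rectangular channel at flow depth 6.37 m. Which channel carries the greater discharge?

Channel A: Flow area A = b·y = 5.82 × 1.94 = 11.29 m². Wetted perimeter P = b + 2y = 5.82 + 2×1.94 = 9.7 m. Hydraulic radius R = A/P = 11.29/9.7 = 1.164 m. Q_A = (1/0.035)·11.29·1.164^(2/3)·√0.012 = 39.1 m³/s.
Channel B: Flow area A = b·y = 4.02 × 6.37 = 25.61 m². Wetted perimeter P = b + 2y = 4.02 + 2×6.37 = 16.76 m. Hydraulic radius R = A/P = 25.61/16.76 = 1.528 m. Q_B = (1/0.035)·25.61·1.528^(2/3)·√0.012 = 106.3 m³/s.
Q_A = 39.1 m³/s vs Q_B = 106.3 m³/s, so channel B carries more.

channel B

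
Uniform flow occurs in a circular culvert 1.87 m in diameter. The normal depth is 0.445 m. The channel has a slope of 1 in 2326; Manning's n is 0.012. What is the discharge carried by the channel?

For a circular section of diameter D = 1.87 m at depth y = 0.445 m, the central angle is θ = 2 arccos(1 − 2y/D) = 2.038 rad. Then A = (D²/8)(θ − sin θ) = 0.5008 m² and P = Dθ/2 = 1.906 m.
Hydraulic radius R = A/P = 0.5008/1.906 = 0.2628 m.
Manning's equation: Q = (1/n) A R^(2/3) S^(1/2) = (1/0.012) × 0.5008 × 0.2628^(2/3) × 0.0004299^(1/2) = 0.355 m³/s.

Q = 0.355 m³/s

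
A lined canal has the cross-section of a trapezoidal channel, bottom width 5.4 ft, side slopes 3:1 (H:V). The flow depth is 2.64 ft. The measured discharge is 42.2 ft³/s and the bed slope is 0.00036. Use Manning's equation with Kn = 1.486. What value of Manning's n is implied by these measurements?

With bottom width b = 5.4 ft and side slope z = 3: A = (b + zy)y = (5.4 + 3×2.64)×2.64 = 35.16 ft²; P = b + 2y√(1+z²) = 5.4 + 2×2.64×3.162 = 22.1 ft.
Hydraulic radius R = A/P = 35.16/22.1 = 1.591 ft.
Rearranging Manning's equation: n = (1.486/Q) A R^(2/3) S^(1/2) = (1.486/42.2) × 35.16 × 1.591^(2/3) × √0.00036 = 0.032.

n = 0.032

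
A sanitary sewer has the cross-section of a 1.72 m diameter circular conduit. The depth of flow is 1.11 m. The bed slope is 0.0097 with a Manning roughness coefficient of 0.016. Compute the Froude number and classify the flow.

For a circular section of diameter D = 1.72 m at depth y = 1.11 m, the central angle is θ = 2 arccos(1 − 2y/D) = 3.732 rad. Then A = (D²/8)(θ − sin θ) = 1.586 m² and P = Dθ/2 = 3.209 m.
Hydraulic radius R = A/P = 1.586/3.209 = 0.4941 m.
V = (1/n) R^(2/3) √S = (1/0.016) × 0.4941^(2/3) × √0.0097 = 3.847 m/s. Hydraulic depth D_h = A/T = 1.586/1.646 = 0.9635 m.
Froude number Fr = V/√(g·D_h) = 3.847/√(9.81×0.9635) = 1.25, which is greater than 1, so the flow is supercritical.

supercritical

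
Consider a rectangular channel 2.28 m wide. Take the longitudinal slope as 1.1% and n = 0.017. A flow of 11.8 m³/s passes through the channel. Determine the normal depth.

Manning's equation rearranged: A R^(2/3) = nQ / (1·√S) = 0.017 × 11.8 / (√0.011) = 1.913.
Try y = 0.943 m: A R^(2/3) = 1.383 — short.
Try y = 1.2 m: A R^(2/3) = 1.913 — ≈ 1.913.

y_n = 1.2 m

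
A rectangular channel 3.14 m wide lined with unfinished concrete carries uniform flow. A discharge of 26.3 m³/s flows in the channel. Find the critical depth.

y_c = 1.93 m

For a rectangular channel, critical depth y_c = (q²/g)^(1/3) where q = Q/b = 26.3/3.14 = 8.376 m²/s.
So y_c = (8.376²/9.81)^(1/3) = 1.93 m.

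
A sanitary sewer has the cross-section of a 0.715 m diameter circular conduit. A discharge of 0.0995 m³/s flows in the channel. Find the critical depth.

At critical depth, Q² T / (g A³) = 1, i.e. A³/T = Q²/g = 0.0995²/9.81 = 0.001009.
Trying y = 0.145 m: A³/T = 0.0003449 — low.
Trying y = 0.191 m: A³/T = 0.001011 — ≈ 0.001009.

y_c = 0.191 m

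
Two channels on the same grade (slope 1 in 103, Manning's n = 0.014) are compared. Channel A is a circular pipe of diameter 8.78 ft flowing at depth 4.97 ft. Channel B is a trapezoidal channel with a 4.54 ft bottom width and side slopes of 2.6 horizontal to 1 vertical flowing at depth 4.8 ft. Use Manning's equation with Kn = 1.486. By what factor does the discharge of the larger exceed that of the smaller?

Channel A: For a circular section of diameter D = 8.78 ft at depth y = 4.97 ft, the central angle is θ = 2 arccos(1 − 2y/D) = 3.407 rad. Then A = (D²/8)(θ − sin θ) = 35.35 ft² and P = Dθ/2 = 14.95 ft. Hydraulic radius R = A/P = 35.35/14.95 = 2.364 ft. Q_A = (1.486/0.014)·35.35·2.364^(2/3)·√0.009709 = 656 ft³/s.
Channel B: With bottom width b = 4.54 ft and side slope z = 2.6: A = (b + zy)y = (4.54 + 2.6×4.8)×4.8 = 81.7 ft²; P = b + 2y√(1+z²) = 4.54 + 2×4.8×2.786 = 31.28 ft. Hydraulic radius R = A/P = 81.7/31.28 = 2.612 ft. Q_B = (1.486/0.014)·81.7·2.612^(2/3)·√0.009709 = 1620 ft³/s.
The larger discharge is 1620 ft³/s and the smaller is 656 ft³/s; the ratio is 2.47.

2.47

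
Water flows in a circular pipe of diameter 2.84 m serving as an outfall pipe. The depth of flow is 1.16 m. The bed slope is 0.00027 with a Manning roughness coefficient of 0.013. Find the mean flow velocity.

V = 0.917 m/s

For a circular section of diameter D = 2.84 m at depth y = 1.16 m, the central angle is θ = 2 arccos(1 − 2y/D) = 2.773 rad. Then A = (D²/8)(θ − sin θ) = 2.433 m² and P = Dθ/2 = 3.938 m.
Hydraulic radius R = A/P = 2.433/3.938 = 0.6178 m.
From Manning's equation, V = (1/n) R^(2/3) S^(1/2) = (1/0.013) × 0.6178^(2/3) × 0.00027^(1/2) = 0.917 m/s.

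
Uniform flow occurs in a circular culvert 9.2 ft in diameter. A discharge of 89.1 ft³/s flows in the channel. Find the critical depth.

y_c = 2.24 ft

At critical depth, Q² T / (g A³) = 1, i.e. A³/T = Q²/g = 89.1²/32.2 = 246.5.
Trying y = 1.66 ft: A³/T = 76.93 — short.
Trying y = 2.69 ft: A³/T = 506.6 — over.
Trying y = 2.24 ft: A³/T = 248.5 — close enough.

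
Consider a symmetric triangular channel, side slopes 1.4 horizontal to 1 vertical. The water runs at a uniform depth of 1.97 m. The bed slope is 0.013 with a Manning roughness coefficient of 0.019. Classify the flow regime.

For a triangular section with side slope z = 1.4: A = zy² = 1.4×1.97² = 5.433 m²; P = 2y√(1+z²) = 2×1.97×1.72 = 6.779 m.
Hydraulic radius R = A/P = 5.433/6.779 = 0.8015 m.
V = (1/n) R^(2/3) √S = (1/0.019) × 0.8015^(2/3) × √0.013 = 5.178 m/s. Hydraulic depth D_h = A/T = 5.433/5.516 = 0.985 m.
Froude number Fr = V/√(g·D_h) = 5.178/√(9.81×0.985) = 1.67, which is greater than 1, so the flow is supercritical.

supercritical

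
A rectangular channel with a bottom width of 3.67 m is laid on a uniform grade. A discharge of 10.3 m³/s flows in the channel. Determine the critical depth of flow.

For a rectangular channel, critical depth y_c = (q²/g)^(1/3) where q = Q/b = 10.3/3.67 = 2.807 m²/s.
So y_c = (2.807²/9.81)^(1/3) = 0.929 m.

y_c = 0.929 m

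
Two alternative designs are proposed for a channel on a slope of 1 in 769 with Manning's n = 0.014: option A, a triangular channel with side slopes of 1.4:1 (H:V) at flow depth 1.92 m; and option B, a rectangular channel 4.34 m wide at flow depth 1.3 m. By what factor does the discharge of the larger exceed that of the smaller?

Channel A: For a triangular section with side slope z = 1.4: A = zy² = 1.4×1.92² = 5.161 m²; P = 2y√(1+z²) = 2×1.92×1.72 = 6.607 m. Hydraulic radius R = A/P = 5.161/6.607 = 0.7812 m. Q_A = (1/0.014)·5.161·0.7812^(2/3)·√0.0013 = 11.28 m³/s.
Channel B: Flow area A = b·y = 4.34 × 1.3 = 5.642 m². Wetted perimeter P = b + 2y = 4.34 + 2×1.3 = 6.94 m. Hydraulic radius R = A/P = 5.642/6.94 = 0.813 m. Q_B = (1/0.014)·5.642·0.813^(2/3)·√0.0013 = 12.66 m³/s.
The larger discharge is 12.66 m³/s and the smaller is 11.28 m³/s; the ratio is 1.12.

1.12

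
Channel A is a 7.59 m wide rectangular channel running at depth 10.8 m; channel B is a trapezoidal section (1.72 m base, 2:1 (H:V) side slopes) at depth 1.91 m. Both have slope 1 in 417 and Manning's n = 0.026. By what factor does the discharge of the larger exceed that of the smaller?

15.1

Channel A: Flow area A = b·y = 7.59 × 10.8 = 81.97 m². Wetted perimeter P = b + 2y = 7.59 + 2×10.8 = 29.19 m. Hydraulic radius R = A/P = 81.97/29.19 = 2.808 m. Q_A = (1/0.026)·81.97·2.808^(2/3)·√0.002398 = 307.3 m³/s.
Channel B: With bottom width b = 1.72 m and side slope z = 2: A = (b + zy)y = (1.72 + 2×1.91)×1.91 = 10.58 m²; P = b + 2y√(1+z²) = 1.72 + 2×1.91×2.236 = 10.26 m. Hydraulic radius R = A/P = 10.58/10.26 = 1.031 m. Q_B = (1/0.026)·10.58·1.031^(2/3)·√0.002398 = 20.34 m³/s.
The larger discharge is 307.3 m³/s and the smaller is 20.34 m³/s; the ratio is 15.1.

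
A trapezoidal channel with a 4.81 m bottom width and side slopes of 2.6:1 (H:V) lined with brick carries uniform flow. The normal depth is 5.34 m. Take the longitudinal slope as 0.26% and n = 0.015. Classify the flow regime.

With bottom width b = 4.81 m and side slope z = 2.6: A = (b + zy)y = (4.81 + 2.6×5.34)×5.34 = 99.83 m²; P = b + 2y√(1+z²) = 4.81 + 2×5.34×2.786 = 34.56 m.
Hydraulic radius R = A/P = 99.83/34.56 = 2.888 m.
V = (1/n) R^(2/3) √S = (1/0.015) × 2.888^(2/3) × √0.0026 = 6.894 m/s. Hydraulic depth D_h = A/T = 99.83/32.58 = 3.064 m.
Froude number Fr = V/√(g·D_h) = 6.894/√(9.81×3.064) = 1.26, which is greater than 1, so the flow is supercritical.

supercritical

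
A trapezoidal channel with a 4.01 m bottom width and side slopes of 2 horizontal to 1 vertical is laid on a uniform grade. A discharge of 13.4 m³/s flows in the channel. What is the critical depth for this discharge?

At critical depth, Q² T / (g A³) = 1, i.e. A³/T = Q²/g = 13.4²/9.81 = 18.3.
At y = 1.11 m: A³/T = 39.14 — too large.
At y = 0.744 m: A³/T = 9.797 — too small.
At y = 0.893 m: A³/T = 18.29 — matches.

y_c = 0.893 m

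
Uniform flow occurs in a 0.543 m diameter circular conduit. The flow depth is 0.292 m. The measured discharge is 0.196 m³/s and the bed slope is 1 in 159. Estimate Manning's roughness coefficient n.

n = 0.014

For a circular section of diameter D = 0.543 m at depth y = 0.292 m, the central angle is θ = 2 arccos(1 − 2y/D) = 3.293 rad. Then A = (D²/8)(θ − sin θ) = 0.1269 m² and P = Dθ/2 = 0.894 m.
Hydraulic radius R = A/P = 0.1269/0.894 = 0.142 m.
Rearranging Manning's equation: n = (1/Q) A R^(2/3) S^(1/2) = (1/0.196) × 0.1269 × 0.142^(2/3) × √0.006289 = 0.014.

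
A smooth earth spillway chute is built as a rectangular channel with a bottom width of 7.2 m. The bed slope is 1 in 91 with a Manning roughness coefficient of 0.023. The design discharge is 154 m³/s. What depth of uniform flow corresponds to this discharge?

Manning's equation rearranged: A R^(2/3) = nQ / (1·√S) = 0.023 × 154 / (√0.01099) = 33.79.
Try y = 3.89 m: A R^(2/3) = 42.51 — over.
Try y = 2.41 m: A R^(2/3) = 22.16 — short.
Try y = 3.28 m: A R^(2/3) = 33.85 — matches.

y_n = 3.28 m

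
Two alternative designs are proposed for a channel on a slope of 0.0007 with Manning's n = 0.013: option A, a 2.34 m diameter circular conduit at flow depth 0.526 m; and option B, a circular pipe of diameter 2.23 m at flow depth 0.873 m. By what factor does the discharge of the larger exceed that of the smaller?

2.57

Channel A: For a circular section of diameter D = 2.34 m at depth y = 0.526 m, the central angle is θ = 2 arccos(1 − 2y/D) = 1.976 rad. Then A = (D²/8)(θ − sin θ) = 0.7233 m² and P = Dθ/2 = 2.312 m. Hydraulic radius R = A/P = 0.7233/2.312 = 0.3129 m. Q_A = (1/0.013)·0.7233·0.3129^(2/3)·√0.0007 = 0.6784 m³/s.
Channel B: For a circular section of diameter D = 2.23 m at depth y = 0.873 m, the central angle is θ = 2 arccos(1 − 2y/D) = 2.704 rad. Then A = (D²/8)(θ − sin θ) = 1.417 m² and P = Dθ/2 = 3.015 m. Hydraulic radius R = A/P = 1.417/3.015 = 0.4701 m. Q_B = (1/0.013)·1.417·0.4701^(2/3)·√0.0007 = 1.744 m³/s.
The larger discharge is 1.744 m³/s and the smaller is 0.6784 m³/s; the ratio is 2.57.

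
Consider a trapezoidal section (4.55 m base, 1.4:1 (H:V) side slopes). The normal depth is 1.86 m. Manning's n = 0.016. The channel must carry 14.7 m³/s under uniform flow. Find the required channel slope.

With bottom width b = 4.55 m and side slope z = 1.4: A = (b + zy)y = (4.55 + 1.4×1.86)×1.86 = 13.31 m²; P = b + 2y√(1+z²) = 4.55 + 2×1.86×1.72 = 10.95 m.
Hydraulic radius R = A/P = 13.31/10.95 = 1.215 m.
From Manning's equation, S = [nQ / (1 A R^(2/3))]² = [0.016 × 14.7 / (1 × 13.31 × 1.215^(2/3))]² = 0.000241.

S = 0.000241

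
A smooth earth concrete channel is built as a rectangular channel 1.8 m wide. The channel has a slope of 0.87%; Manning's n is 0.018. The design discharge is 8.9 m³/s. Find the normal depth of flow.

y_n = 1.42 m

Manning's equation rearranged: A R^(2/3) = nQ / (1·√S) = 0.018 × 8.9 / (√0.0087) = 1.718.
At y = 1.54 m: A R^(2/3) = 1.901 — too large.
At y = 1.08 m: A R^(2/3) = 1.21 — too small.
At y = 1.42 m: A R^(2/3) = 1.718 — matches.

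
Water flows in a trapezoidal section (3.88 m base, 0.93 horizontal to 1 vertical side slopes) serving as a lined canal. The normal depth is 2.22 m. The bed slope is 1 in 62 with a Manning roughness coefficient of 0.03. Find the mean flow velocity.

With bottom width b = 3.88 m and side slope z = 0.93: A = (b + zy)y = (3.88 + 0.93×2.22)×2.22 = 13.2 m²; P = b + 2y√(1+z²) = 3.88 + 2×2.22×1.366 = 9.943 m.
Hydraulic radius R = A/P = 13.2/9.943 = 1.327 m.
From Manning's equation, V = (1/n) R^(2/3) S^(1/2) = (1/0.03) × 1.327^(2/3) × 0.01613^(1/2) = 5.11 m/s.

V = 5.11 m/s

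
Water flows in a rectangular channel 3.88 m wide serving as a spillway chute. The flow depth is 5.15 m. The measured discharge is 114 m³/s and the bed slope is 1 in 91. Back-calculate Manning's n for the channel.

Flow area A = b·y = 3.88 × 5.15 = 19.98 m². Wetted perimeter P = b + 2y = 3.88 + 2×5.15 = 14.18 m.
Hydraulic radius R = A/P = 19.98/14.18 = 1.409 m.
Rearranging Manning's equation: n = (1/Q) A R^(2/3) S^(1/2) = (1/114) × 19.98 × 1.409^(2/3) × √0.01099 = 0.0231.

n = 0.0231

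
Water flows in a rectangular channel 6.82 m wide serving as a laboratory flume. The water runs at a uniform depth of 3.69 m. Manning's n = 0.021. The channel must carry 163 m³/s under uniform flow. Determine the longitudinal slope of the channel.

Flow area A = b·y = 6.82 × 3.69 = 25.17 m². Wetted perimeter P = b + 2y = 6.82 + 2×3.69 = 14.2 m.
Hydraulic radius R = A/P = 25.17/14.2 = 1.772 m.
From Manning's equation, S = [nQ / (1 A R^(2/3))]² = [0.021 × 163 / (1 × 25.17 × 1.772^(2/3))]² = 0.00863.

S = 0.00863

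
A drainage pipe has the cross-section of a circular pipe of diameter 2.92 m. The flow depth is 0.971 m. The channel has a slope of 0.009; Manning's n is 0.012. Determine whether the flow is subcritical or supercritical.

supercritical

For a circular section of diameter D = 2.92 m at depth y = 0.971 m, the central angle is θ = 2 arccos(1 − 2y/D) = 2.459 rad. Then A = (D²/8)(θ − sin θ) = 1.948 m² and P = Dθ/2 = 3.589 m.
Hydraulic radius R = A/P = 1.948/3.589 = 0.5426 m.
V = (1/n) R^(2/3) √S = (1/0.012) × 0.5426^(2/3) × √0.009 = 5.259 m/s. Hydraulic depth D_h = A/T = 1.948/2.751 = 0.7079 m.
Froude number Fr = V/√(g·D_h) = 5.259/√(9.81×0.7079) = 2, which is greater than 1, so the flow is supercritical.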